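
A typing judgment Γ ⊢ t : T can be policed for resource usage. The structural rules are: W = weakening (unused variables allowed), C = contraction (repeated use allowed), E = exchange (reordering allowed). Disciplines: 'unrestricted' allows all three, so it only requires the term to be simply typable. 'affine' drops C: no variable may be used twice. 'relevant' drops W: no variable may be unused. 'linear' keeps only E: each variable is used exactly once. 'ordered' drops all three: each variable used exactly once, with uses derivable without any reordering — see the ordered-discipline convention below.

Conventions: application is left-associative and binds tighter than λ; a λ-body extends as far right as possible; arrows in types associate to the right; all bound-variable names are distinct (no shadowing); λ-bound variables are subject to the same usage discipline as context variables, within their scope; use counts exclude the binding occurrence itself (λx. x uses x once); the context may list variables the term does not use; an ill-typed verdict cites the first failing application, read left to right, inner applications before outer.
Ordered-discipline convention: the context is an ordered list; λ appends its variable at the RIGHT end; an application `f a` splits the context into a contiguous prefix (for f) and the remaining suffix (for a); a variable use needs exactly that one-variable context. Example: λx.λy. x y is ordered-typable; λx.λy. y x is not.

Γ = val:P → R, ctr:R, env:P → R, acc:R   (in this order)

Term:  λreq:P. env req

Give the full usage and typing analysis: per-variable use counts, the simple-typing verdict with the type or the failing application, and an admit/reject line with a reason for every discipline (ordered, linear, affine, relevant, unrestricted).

use counts: val ×0, ctr ×0, env ×1, acc ×0, req [bound] ×1
order of uses: env, req
typing: the term checks, with type P → R
ordered: ✗, unused: val, ctr, acc — weakening required
linear: ✗, unused: val, ctr, acc — weakening required
affine: ✓, at most one use each (val, ctr, env, acc, req)
relevant: ✗, unused: val, ctr, acc — weakening required
unrestricted: ✓, well-typed at P → R; no restrictions here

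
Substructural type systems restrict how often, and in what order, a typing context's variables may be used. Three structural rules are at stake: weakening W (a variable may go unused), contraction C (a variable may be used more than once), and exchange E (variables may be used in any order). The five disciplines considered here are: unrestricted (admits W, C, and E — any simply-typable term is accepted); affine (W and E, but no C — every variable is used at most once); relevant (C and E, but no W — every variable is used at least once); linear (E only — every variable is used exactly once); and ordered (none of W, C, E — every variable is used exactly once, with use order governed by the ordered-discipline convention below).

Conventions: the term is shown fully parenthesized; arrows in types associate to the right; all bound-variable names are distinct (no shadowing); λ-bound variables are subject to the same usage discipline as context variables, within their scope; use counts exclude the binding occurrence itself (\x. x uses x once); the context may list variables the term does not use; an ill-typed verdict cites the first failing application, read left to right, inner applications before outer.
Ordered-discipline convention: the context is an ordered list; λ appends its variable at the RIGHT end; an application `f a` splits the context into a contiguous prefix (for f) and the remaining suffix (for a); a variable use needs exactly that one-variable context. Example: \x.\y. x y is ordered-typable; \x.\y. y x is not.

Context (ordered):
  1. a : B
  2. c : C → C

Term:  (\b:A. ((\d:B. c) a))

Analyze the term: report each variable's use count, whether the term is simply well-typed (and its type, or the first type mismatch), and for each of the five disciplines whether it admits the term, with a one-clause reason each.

variable uses: a: 1×, c: 1×, b (bound): 0×, d (bound): 0×
order of uses: c, a
typing: ✓ — A → C → C
ordered: ✗, unused: b, d — weakening required
linear: ✗, unused: b, d — weakening required
affine: ✓, a, c, b, d: no repeats, contraction unneeded
relevant: ✗, unused: b, d — weakening required
unrestricted: ✓, type-checks (A → C → C) and nothing is barred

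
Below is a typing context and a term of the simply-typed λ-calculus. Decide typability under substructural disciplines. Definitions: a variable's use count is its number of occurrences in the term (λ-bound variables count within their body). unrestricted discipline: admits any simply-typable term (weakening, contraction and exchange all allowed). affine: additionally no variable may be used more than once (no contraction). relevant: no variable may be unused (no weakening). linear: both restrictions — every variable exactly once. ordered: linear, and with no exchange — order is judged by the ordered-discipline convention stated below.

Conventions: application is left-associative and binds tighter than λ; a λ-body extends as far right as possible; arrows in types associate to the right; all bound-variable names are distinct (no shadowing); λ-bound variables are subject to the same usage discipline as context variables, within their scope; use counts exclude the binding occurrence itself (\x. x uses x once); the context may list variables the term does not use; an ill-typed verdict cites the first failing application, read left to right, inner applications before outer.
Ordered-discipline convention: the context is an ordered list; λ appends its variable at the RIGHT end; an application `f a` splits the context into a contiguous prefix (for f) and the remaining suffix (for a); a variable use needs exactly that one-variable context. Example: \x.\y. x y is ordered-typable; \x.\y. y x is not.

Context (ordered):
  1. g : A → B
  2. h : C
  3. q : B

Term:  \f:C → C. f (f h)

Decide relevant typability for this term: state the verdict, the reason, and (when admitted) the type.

no — unused: g, q — weakening required
usage: g ×0, h ×1, q ×0, f [bound] ×2
uses in reading order: f, f, h
typing: well-typed — term : (C → C) → C
per-discipline verdicts: ordered ✗, linear ✗, affine ✗, relevant ✗, unrestricted ✓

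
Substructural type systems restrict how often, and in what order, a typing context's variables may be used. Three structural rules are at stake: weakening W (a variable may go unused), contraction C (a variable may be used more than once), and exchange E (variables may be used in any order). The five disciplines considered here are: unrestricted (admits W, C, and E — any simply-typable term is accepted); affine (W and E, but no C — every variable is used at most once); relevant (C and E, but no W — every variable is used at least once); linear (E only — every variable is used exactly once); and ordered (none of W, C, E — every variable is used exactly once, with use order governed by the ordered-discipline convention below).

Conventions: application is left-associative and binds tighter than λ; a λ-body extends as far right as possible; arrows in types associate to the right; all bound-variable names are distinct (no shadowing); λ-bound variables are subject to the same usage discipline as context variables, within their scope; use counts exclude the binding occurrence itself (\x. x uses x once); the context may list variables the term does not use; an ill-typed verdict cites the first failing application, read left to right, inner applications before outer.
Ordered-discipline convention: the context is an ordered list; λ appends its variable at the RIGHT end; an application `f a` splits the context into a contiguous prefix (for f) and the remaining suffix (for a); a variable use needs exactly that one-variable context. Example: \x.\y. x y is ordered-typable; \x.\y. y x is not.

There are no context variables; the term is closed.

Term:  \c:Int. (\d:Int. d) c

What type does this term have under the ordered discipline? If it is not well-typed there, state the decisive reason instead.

term : Int → Int
usage: c (λ-bound)=1; d (λ-bound)=1
left-to-right use order: d, c
typing: well-typed — term : Int → Int
across the five disciplines: ordered ✓, linear ✓, affine ✓, relevant ✓, unrestricted ✓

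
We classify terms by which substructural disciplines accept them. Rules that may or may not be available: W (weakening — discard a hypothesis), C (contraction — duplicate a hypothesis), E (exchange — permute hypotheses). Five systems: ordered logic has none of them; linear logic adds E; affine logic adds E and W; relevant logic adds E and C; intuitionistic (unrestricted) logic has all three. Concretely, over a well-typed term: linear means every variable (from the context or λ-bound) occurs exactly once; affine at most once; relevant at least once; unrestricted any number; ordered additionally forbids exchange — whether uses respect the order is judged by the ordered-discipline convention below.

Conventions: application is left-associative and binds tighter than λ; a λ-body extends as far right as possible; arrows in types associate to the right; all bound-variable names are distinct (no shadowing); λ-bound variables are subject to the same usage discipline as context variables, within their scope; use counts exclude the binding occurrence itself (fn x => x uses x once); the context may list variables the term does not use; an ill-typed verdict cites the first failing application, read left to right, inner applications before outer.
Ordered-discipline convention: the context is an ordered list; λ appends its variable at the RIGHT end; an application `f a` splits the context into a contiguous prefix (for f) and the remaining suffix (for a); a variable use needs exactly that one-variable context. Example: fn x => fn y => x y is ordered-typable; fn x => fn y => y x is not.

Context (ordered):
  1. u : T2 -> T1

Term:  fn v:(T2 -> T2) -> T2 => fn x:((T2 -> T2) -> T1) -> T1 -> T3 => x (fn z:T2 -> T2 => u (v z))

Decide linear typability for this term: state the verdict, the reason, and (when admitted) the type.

yes — u, v, x, z: one use apiece; term : ((T2 -> T2) -> T2) -> (((T2 -> T2) -> T1) -> T1 -> T3) -> T1 -> T3
usage: u: 1×; v (bound): 1×; x (bound): 1×; z (bound): 1×
order of uses: x, u, v, z
typing: ✓ — ((T2 -> T2) -> T2) -> (((T2 -> T2) -> T1) -> T1 -> T3) -> T1 -> T3
all disciplines: ordered ✗; linear ✓; affine ✓; relevant ✓; unrestricted ✓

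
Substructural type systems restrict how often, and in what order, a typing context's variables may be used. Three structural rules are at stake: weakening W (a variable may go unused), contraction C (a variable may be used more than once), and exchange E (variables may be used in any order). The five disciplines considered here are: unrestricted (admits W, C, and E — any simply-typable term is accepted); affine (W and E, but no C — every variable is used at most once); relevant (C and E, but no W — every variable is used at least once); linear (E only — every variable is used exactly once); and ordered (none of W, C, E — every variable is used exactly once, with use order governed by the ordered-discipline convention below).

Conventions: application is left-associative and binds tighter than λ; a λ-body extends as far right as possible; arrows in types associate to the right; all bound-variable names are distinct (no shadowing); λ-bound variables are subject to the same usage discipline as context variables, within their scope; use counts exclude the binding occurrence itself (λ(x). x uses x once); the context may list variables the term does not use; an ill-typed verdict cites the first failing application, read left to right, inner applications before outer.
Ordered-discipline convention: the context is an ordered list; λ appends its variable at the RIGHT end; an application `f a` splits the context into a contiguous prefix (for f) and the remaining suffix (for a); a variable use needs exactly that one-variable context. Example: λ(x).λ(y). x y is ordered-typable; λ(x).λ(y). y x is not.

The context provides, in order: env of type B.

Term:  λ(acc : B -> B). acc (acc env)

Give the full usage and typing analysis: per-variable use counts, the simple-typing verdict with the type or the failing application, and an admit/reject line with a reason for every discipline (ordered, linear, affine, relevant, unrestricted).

use counts: env ×1; acc [bound] ×2
left-to-right use order: acc, acc, env
typing: the term checks, with type (B -> B) -> B
ordered: ✗, uses contraction: acc ×2
linear: ✗, uses contraction: acc ×2
affine: ✗, uses contraction: acc ×2
relevant: ✓, at least one use each (env, acc)
unrestricted: ✓, typability at (B -> B) -> B is all that's needed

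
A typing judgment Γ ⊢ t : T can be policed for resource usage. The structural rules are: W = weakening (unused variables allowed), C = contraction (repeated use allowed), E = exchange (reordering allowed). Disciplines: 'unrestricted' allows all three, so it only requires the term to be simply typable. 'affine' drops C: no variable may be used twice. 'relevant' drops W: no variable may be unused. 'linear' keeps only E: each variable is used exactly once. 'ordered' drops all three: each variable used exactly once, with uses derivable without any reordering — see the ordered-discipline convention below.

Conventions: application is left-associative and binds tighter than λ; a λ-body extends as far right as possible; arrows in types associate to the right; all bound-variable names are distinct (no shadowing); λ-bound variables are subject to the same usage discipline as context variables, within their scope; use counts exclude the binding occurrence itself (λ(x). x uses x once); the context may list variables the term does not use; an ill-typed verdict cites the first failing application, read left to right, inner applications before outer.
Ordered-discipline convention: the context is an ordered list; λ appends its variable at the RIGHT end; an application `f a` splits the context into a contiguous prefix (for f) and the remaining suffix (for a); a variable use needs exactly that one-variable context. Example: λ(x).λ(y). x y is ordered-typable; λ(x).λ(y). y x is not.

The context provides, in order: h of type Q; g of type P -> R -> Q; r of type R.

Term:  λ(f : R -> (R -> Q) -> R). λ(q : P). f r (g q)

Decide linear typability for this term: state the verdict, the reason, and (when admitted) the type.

no — h never used (weakening)
counts: h: 0; g: 1; r: 1; f (λ-bound): 1; q (λ-bound): 1
order of uses: f, r, g, q
typing: well-typed at (R -> (R -> Q) -> R) -> P -> R
summary: ordered ✗, linear ✗, affine ✓, relevant ✗, unrestricted ✓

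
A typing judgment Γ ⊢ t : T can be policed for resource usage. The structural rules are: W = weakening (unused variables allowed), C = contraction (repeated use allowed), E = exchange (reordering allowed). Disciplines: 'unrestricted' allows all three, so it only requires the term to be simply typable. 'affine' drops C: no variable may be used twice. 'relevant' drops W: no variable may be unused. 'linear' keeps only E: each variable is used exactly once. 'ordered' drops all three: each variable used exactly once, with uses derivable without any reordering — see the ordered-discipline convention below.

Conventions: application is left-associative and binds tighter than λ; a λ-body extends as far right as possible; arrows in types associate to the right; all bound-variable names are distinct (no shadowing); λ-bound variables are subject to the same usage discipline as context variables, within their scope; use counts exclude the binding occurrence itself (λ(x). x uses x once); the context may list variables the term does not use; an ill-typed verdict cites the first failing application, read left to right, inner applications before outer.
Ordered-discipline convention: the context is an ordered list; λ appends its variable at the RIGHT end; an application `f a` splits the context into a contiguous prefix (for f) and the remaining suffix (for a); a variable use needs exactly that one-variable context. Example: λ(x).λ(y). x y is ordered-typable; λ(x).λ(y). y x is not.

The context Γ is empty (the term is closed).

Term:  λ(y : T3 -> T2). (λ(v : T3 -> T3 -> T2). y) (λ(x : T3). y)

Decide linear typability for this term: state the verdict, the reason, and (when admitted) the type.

no — needs contraction — y ×2; unused: v, x — weakening required
counts: y (λ-bound)=2; v (λ-bound)=0; x (λ-bound)=0
left-to-right use order: y, y
typing: the term checks, with type (T3 -> T2) -> T3 -> T2
summary: ordered ✗, linear ✗, affine ✗, relevant ✗, unrestricted ✓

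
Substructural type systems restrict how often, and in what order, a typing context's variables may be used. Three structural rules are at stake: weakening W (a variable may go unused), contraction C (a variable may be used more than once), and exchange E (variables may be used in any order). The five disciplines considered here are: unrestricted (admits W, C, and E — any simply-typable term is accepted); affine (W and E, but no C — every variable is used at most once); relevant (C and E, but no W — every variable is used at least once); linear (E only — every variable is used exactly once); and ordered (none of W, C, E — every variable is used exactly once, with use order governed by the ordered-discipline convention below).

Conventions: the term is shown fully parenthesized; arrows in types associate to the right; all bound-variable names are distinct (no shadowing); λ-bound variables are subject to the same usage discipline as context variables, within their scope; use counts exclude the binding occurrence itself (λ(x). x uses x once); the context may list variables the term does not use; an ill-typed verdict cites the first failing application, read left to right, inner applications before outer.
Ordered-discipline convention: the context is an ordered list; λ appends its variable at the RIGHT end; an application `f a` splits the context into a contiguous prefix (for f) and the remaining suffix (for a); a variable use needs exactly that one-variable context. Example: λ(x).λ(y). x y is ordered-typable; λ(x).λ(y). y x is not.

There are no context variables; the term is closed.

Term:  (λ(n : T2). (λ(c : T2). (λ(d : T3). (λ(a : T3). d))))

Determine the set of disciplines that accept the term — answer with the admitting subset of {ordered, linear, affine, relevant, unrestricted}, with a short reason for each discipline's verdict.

accepted by: affine, unrestricted
variable uses: n (λ-bound)=0, c (λ-bound)=0, d (λ-bound)=1, a (λ-bound)=0
use order (left to right): d
typing: well-typed — term : T2 -> T2 -> T3 -> T3 -> T3
ordered ✗ (needs weakening: n, c, a unused)
linear ✗ (needs weakening: n, c, a unused)
affine ✓ (at most one use each (n, c, d, a))
relevant ✗ (needs weakening: n, c, a unused)
unrestricted ✓ (simply typable at T2 -> T2 -> T3 -> T3 -> T3; W, C, E all held)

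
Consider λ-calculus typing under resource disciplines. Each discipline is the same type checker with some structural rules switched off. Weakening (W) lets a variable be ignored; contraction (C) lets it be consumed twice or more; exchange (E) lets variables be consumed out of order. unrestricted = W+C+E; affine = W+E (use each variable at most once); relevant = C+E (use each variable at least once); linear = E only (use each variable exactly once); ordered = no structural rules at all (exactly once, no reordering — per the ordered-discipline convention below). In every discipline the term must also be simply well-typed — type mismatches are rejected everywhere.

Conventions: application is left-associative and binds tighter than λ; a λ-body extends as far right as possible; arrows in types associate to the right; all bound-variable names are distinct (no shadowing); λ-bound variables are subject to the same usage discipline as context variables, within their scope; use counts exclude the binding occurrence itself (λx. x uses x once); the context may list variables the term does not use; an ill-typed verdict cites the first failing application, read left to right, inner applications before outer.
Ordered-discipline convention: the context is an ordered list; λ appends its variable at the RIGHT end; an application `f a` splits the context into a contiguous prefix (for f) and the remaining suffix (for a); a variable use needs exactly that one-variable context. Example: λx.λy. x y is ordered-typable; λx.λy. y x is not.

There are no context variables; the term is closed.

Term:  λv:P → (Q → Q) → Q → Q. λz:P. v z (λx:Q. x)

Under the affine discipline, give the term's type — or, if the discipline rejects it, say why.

term : (P → (Q → Q) → Q → Q) → P → Q → Q
usage: v (λ-bound) ×1; z (λ-bound) ×1; x (λ-bound) ×1
order of uses: v, z, x
typing: ✓ — (P → (Q → Q) → Q → Q) → P → Q → Q
summary: ordered ✓; linear ✓; affine ✓; relevant ✓; unrestricted ✓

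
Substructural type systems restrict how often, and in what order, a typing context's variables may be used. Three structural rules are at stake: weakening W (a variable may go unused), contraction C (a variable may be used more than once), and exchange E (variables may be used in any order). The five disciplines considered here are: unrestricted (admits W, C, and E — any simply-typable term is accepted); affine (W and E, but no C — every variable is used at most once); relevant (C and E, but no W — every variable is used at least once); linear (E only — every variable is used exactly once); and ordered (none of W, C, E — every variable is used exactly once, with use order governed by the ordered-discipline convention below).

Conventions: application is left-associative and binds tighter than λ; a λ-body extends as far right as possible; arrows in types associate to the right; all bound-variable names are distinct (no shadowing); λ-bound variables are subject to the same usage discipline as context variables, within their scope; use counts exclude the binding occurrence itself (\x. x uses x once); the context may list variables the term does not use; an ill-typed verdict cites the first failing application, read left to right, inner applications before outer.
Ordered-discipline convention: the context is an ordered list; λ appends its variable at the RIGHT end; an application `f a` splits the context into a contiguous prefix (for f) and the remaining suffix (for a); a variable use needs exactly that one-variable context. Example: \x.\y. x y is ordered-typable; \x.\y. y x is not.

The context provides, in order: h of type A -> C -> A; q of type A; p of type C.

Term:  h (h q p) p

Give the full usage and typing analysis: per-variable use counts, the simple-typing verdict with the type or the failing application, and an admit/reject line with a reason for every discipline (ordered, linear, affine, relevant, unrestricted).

variable uses: h=2, q=1, p=2
left-to-right use order: h, h, q, p, p
typing: ✓ — A
ordered ✗ (needs contraction — h ×2, p ×2)
linear ✗ (needs contraction — h ×2, p ×2)
affine ✗ (needs contraction — h ×2, p ×2)
relevant ✓ (h, q, p: all used, weakening unneeded)
unrestricted ✓ (typability at A is all that's needed)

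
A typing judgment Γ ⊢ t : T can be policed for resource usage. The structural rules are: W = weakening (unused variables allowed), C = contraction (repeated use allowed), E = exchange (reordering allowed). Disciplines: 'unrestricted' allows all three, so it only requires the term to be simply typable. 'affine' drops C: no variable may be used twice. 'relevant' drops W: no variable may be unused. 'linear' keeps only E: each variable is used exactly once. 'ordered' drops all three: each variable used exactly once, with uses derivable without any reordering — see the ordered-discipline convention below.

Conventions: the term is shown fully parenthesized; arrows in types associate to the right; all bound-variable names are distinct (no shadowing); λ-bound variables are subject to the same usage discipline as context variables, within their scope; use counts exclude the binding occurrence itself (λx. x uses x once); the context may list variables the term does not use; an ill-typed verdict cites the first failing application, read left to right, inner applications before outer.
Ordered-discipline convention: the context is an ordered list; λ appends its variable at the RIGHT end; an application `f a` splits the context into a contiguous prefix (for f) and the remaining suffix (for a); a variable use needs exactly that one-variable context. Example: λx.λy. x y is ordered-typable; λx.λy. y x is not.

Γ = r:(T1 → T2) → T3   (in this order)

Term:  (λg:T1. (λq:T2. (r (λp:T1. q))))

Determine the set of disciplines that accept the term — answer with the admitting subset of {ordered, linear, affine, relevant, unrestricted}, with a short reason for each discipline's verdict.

admitting disciplines: affine, unrestricted
counts: r ×1; g (λ-bound) ×0; q (λ-bound) ×1; p (λ-bound) ×0
use order (left to right): r, q
typing: the term checks, with type T1 → T2 → T3
ordered: ✗, g, p left unused
linear: ✗, g, p left unused
affine: ✓, at most one use each (r, g, q, p)
relevant: ✗, g, p left unused
unrestricted: ✓, well-typed at T1 → T2 → T3; no restrictions here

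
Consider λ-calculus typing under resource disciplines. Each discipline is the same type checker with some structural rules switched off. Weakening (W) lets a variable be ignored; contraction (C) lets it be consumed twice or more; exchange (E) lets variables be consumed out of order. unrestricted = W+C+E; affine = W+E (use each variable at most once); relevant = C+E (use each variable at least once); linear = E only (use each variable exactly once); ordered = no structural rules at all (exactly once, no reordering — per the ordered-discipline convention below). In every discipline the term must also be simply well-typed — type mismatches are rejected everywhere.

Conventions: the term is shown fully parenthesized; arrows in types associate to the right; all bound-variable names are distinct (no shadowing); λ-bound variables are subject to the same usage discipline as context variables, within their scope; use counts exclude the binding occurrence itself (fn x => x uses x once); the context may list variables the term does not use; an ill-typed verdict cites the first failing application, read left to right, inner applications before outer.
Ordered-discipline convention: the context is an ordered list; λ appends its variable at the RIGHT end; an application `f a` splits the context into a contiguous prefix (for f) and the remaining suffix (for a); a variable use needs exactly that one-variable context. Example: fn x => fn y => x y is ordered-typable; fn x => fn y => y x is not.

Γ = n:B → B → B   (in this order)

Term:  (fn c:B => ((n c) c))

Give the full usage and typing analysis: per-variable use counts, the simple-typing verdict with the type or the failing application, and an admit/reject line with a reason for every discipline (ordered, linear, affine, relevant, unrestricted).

usage: n=1; c (λ-bound)=2
order of uses: n, c, c
typing: the term checks, with type B → B
ordered: ✗, uses contraction: c ×2
linear: ✗, uses contraction: c ×2
affine: ✗, uses contraction: c ×2
relevant: ✓, at least one use each (n, c)
unrestricted: ✓, typability at B → B is all that's needed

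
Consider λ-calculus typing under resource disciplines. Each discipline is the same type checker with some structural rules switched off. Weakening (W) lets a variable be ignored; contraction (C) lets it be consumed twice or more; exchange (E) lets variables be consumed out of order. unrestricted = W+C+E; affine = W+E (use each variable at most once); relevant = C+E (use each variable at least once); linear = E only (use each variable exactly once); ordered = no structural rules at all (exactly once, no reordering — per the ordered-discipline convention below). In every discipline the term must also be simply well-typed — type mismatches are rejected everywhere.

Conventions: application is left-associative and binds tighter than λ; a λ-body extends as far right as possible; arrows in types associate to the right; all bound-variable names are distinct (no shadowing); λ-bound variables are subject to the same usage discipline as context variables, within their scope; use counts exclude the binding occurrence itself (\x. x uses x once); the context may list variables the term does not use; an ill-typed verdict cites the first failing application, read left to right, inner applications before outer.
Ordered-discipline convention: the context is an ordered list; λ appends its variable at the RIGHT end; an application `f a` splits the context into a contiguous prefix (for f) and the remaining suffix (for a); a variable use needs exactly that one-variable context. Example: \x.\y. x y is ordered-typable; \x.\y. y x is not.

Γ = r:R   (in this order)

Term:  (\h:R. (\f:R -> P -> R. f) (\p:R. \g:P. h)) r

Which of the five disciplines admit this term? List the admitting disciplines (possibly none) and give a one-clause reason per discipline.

admitted by: affine, unrestricted
use counts: r: 1×, h (bound): 1×, f (bound): 1×, p (bound): 0×, g (bound): 0×
use order (left to right): f, h, r
typing: well-typed — term : R -> P -> R
ordered: ✗ — p, g left unused
linear: ✗ — p, g left unused
affine: ✓ — at most one use each (r, h, f, p, g)
relevant: ✗ — p, g left unused
unrestricted: ✓ — typability at R -> P -> R is all that's needed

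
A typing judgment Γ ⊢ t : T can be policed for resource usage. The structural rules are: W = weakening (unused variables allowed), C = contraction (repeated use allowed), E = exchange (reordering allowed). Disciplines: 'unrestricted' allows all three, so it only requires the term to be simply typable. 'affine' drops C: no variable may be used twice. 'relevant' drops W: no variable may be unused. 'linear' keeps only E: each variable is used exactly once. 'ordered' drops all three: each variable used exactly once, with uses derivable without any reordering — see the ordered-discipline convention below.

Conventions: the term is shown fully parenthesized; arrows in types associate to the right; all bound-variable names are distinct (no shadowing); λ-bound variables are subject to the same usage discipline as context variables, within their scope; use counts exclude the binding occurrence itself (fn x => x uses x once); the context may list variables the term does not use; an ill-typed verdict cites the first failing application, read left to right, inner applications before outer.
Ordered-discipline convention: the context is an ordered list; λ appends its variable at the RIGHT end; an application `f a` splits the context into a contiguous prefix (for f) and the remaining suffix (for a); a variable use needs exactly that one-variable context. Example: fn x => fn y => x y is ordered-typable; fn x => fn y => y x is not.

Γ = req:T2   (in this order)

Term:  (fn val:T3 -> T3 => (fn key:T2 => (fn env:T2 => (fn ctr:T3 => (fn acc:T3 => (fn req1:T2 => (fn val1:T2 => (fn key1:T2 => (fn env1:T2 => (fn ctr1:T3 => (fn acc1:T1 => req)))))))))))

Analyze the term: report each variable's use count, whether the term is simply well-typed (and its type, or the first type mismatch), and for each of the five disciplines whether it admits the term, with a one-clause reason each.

counts: req: 1×, val [bound]: 0×, key [bound]: 0×, env [bound]: 0×, ctr [bound]: 0×, acc [bound]: 0×, req1 [bound]: 0×, val1 [bound]: 0×, key1 [bound]: 0×, env1 [bound]: 0×, ctr1 [bound]: 0×, acc1 [bound]: 0×
left-to-right use order: req
typing: ✓ — (T3 -> T3) -> T2 -> T2 -> T3 -> T3 -> T2 -> T2 -> T2 -> T2 -> T3 -> T1 -> T2
ordered ✗ (val, key, env, ctr, acc, req1, val1, key1, env1, ctr1, acc1 never used (weakening))
linear ✗ (val, key, env, ctr, acc, req1, val1, key1, env1, ctr1, acc1 never used (weakening))
affine ✓ (req, val, key, env, ctr, acc, req1, val1, key1, env1, ctr1, acc1: no repeats, contraction unneeded)
relevant ✗ (val, key, env, ctr, acc, req1, val1, key1, env1, ctr1, acc1 never used (weakening))
unrestricted ✓ (typability at (T3 -> T3) -> T2 -> T2 -> T3 -> T3 -> T2 -> T2 -> T2 -> T2 -> T3 -> T1 -> T2 is all that's needed)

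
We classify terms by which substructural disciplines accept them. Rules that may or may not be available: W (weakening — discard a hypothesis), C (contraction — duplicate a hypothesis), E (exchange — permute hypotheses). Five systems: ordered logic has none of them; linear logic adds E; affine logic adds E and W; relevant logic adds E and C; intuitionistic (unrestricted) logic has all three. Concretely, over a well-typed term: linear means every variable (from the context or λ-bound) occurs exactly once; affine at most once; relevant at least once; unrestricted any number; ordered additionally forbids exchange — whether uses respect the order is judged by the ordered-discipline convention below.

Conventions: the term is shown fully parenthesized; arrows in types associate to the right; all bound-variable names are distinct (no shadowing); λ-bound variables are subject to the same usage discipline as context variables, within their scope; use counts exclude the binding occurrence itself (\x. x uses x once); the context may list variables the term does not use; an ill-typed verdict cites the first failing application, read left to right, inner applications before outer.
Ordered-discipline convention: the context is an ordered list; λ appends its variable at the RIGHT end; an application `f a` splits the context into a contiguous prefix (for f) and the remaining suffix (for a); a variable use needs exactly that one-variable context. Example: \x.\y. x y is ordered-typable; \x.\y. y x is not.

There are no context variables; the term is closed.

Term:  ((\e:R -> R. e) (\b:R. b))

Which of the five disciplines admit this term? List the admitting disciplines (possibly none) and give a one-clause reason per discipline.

admitted in: ordered, linear, affine, relevant, unrestricted
counts: e [bound]=1; b [bound]=1
left-to-right use order: e, b
typing: well-typed at R -> R
ordered ✓ (single-use (e, b), ordered derivation ok)
linear ✓ (each of e, b used exactly once)
affine ✓ (at most one use each (e, b))
relevant ✓ (e, b: all used, weakening unneeded)
unrestricted ✓ (simply typable at R -> R; W, C, E all held)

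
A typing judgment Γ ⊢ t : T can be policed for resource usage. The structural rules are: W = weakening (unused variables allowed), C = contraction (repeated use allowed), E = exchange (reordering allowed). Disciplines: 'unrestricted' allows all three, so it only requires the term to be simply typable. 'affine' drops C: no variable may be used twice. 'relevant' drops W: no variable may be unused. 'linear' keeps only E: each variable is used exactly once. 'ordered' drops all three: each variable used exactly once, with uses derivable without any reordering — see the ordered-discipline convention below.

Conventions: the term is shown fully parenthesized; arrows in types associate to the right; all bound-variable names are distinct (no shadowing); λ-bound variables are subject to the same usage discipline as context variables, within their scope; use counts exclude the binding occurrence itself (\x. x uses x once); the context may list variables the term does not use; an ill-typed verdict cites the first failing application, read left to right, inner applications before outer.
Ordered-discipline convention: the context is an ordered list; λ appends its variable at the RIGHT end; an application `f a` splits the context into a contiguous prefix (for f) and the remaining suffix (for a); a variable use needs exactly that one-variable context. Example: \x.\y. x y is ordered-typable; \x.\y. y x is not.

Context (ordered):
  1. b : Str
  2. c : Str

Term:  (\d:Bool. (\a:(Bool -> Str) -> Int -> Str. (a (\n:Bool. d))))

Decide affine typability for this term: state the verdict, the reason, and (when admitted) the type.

no — not simply typable
counts: b: 0, c: 0, d (λ-bound): 1, a (λ-bound): 1, n (λ-bound): 0
use order (left to right): a, d
typing: ill-typed: an argument Bool -> Bool mismatches the expected Bool -> Str
summary: ordered ✗ | linear ✗ | affine ✗ | relevant ✗ | unrestricted ✗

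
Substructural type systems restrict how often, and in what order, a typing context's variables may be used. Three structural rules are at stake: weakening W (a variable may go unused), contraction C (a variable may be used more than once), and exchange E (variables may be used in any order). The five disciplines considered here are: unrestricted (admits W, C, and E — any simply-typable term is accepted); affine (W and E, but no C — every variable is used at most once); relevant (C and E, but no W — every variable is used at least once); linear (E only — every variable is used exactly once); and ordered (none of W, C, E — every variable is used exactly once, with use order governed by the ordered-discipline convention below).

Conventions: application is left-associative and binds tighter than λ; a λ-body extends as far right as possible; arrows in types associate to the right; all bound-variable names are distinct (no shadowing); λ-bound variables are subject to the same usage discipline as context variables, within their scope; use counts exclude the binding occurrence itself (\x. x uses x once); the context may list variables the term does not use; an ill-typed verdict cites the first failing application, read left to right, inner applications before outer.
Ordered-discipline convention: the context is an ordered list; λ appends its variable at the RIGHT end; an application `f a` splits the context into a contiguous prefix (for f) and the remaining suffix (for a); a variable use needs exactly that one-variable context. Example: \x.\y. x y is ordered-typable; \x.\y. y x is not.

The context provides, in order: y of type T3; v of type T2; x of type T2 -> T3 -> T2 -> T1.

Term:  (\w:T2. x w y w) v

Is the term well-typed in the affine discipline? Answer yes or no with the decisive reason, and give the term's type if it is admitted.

no — w ×2 used more than once (contraction)
variable uses: y: 1×, v: 1×, x: 1×, w [bound]: 2×
order of uses: x, w, y, w, v
typing: the term checks, with type T1
across the five disciplines: ordered ✗, linear ✗, affine ✗, relevant ✓, unrestricted ✓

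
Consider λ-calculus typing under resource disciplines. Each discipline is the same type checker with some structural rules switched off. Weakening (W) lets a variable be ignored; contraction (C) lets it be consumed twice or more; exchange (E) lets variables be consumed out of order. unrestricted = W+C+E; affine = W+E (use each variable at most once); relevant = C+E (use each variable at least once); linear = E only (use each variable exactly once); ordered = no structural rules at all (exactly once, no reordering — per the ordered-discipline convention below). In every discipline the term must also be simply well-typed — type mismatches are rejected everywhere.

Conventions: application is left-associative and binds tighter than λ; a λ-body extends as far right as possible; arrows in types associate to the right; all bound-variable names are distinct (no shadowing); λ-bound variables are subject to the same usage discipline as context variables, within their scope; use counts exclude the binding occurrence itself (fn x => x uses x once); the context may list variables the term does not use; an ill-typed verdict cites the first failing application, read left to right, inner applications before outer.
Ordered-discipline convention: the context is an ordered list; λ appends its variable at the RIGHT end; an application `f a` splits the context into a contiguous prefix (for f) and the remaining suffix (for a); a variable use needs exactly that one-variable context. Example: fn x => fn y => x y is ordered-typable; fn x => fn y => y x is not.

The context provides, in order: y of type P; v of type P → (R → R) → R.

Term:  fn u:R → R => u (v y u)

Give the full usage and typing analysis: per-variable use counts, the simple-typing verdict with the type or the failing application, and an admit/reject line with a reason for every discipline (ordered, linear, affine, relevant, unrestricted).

use counts: y=1, v=1, u (λ-bound)=2
left-to-right use order: u, v, y, u
typing: well-typed — term : (R → R) → R
ordered: ✗ — uses contraction: u ×2
linear: ✗ — uses contraction: u ×2
affine: ✗ — uses contraction: u ×2
relevant: ✓ — every one of y, v, u appears
unrestricted: ✓ — type-checks ((R → R) → R) and nothing is barred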